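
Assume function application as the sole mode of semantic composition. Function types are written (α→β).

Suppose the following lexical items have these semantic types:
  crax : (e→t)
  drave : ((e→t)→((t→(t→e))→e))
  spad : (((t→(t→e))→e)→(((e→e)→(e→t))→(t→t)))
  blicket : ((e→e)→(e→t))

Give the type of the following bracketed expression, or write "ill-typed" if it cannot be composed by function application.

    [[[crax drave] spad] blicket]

(t→t)

[crax drave]: ((e→t)→((t→(t→e))→e)) applied to (e→t) yields ((t→(t→e))→e).
[[crax drave] spad]: (((t→(t→e))→e)→(((e→e)→(e→t))→(t→t))) applied to ((t→(t→e))→e) yields (((e→e)→(e→t))→(t→t)).
[[[crax drave] spad] blicket]: (((e→e)→(e→t))→(t→t)) applied to ((e→e)→(e→t)) yields (t→t).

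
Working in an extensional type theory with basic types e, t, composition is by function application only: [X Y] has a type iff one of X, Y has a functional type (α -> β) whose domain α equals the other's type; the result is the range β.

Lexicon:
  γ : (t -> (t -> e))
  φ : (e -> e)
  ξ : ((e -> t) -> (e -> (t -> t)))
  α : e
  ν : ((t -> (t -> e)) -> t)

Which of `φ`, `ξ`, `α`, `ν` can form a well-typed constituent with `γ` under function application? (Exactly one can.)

φ : (e -> e) — γ needs t; φ needs e; neither fits.
ξ : ((e -> t) -> (e -> (t -> t))) — γ needs t; ξ needs (e -> t); neither fits.
α : e — γ needs t; α needs nothing (atomic); neither fits.
ν — combines: ν : ((t -> (t -> e)) -> t) takes γ : (t -> (t -> e)) as argument, giving t.

ν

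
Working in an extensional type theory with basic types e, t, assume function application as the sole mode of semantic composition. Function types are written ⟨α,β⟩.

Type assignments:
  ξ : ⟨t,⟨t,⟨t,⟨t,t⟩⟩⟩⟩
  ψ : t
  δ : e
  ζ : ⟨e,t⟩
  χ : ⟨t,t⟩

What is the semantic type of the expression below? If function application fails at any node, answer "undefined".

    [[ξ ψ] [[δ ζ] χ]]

⟨t,⟨t,t⟩⟩

At [ξ ψ], ξ : ⟨t,⟨t,⟨t,⟨t,t⟩⟩⟩⟩ takes ψ : t, giving ⟨t,⟨t,⟨t,t⟩⟩⟩.
At [δ ζ], ζ : ⟨e,t⟩ takes δ : e, giving t.
At [[δ ζ] χ], χ : ⟨t,t⟩ takes [δ ζ] : t, giving t.
At [[ξ ψ] [[δ ζ] χ]], [ξ ψ] : ⟨t,⟨t,⟨t,t⟩⟩⟩ takes [[δ ζ] χ] : t, giving ⟨t,⟨t,t⟩⟩.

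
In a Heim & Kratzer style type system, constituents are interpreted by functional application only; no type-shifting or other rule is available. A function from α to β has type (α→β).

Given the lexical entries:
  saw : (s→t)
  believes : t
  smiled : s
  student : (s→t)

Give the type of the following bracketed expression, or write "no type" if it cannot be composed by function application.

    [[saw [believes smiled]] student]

no type

[believes smiled]: t with s — neither is a function whose domain matches the other; composition fails here.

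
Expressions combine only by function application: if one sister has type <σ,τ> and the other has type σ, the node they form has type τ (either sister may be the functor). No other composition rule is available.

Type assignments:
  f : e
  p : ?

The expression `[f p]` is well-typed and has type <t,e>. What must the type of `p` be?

At [f p] (required: <t,e>): f is e, which is not a function with range <t,e>; hence p is the functor — type <e,<t,e>>.

<e,<t,e>>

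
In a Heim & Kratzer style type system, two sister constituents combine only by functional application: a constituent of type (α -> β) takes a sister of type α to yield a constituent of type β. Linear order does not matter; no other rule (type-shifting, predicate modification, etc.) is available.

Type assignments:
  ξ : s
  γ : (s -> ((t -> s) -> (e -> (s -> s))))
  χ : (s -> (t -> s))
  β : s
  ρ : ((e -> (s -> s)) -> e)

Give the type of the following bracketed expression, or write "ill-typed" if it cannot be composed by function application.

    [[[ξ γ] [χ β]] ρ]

[ξ γ] — γ of type (s -> ((t -> s) -> (e -> (s -> s)))) combines with ξ of type s: type ((t -> s) -> (e -> (s -> s))).
[χ β] — χ of type (s -> (t -> s)) combines with β of type s: type (t -> s).
[[ξ γ] [χ β]] — [ξ γ] of type ((t -> s) -> (e -> (s -> s))) combines with [χ β] of type (t -> s): type (e -> (s -> s)).
[[[ξ γ] [χ β]] ρ] — ρ of type ((e -> (s -> s)) -> e) combines with [[ξ γ] [χ β]] of type (e -> (s -> s)): type e.

e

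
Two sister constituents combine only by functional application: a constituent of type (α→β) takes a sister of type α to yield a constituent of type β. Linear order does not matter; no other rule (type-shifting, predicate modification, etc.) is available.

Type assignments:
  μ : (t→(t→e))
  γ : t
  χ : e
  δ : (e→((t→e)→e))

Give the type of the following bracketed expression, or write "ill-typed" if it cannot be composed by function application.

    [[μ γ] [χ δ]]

e

[μ γ]: functor μ : (t→(t→e)), argument γ : t; result (t→e).
[χ δ]: functor δ : (e→((t→e)→e)), argument χ : e; result ((t→e)→e).
[[μ γ] [χ δ]]: functor [χ δ] : ((t→e)→e), argument [μ γ] : (t→e); result e.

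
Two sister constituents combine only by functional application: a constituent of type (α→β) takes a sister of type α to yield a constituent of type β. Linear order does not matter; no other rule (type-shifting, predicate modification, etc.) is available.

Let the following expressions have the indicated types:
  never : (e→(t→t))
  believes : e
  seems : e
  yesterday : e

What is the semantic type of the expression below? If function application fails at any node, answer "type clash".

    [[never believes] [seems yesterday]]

type clash

[never believes]: functor never : (e→(t→t)), argument believes : e; result (t→t).
[seems yesterday]: e and e cannot combine by function application — type clash.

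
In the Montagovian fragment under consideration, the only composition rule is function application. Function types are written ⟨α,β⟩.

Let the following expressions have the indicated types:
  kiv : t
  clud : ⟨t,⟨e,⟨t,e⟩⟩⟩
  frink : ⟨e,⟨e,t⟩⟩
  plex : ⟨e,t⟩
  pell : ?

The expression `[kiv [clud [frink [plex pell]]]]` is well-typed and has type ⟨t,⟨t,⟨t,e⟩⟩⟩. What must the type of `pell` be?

[kiv [clud [frink [plex pell]]]] must have type ⟨t,⟨t,⟨t,e⟩⟩⟩. The sister kiv has type t; that is not a function onto ⟨t,⟨t,⟨t,e⟩⟩⟩, so [clud [frink [plex pell]]] must be the functor, of type ⟨t,⟨t,⟨t,⟨t,e⟩⟩⟩⟩.
[clud [frink [plex pell]]] must have type ⟨t,⟨t,⟨t,⟨t,e⟩⟩⟩⟩. The sister clud has type ⟨t,⟨e,⟨t,e⟩⟩⟩; that is not a function onto ⟨t,⟨t,⟨t,⟨t,e⟩⟩⟩⟩, so [frink [plex pell]] must be the functor, of type ⟨⟨t,⟨e,⟨t,e⟩⟩⟩,⟨t,⟨t,⟨t,⟨t,e⟩⟩⟩⟩⟩.
[frink [plex pell]] must have type ⟨⟨t,⟨e,⟨t,e⟩⟩⟩,⟨t,⟨t,⟨t,⟨t,e⟩⟩⟩⟩⟩. The sister frink has type ⟨e,⟨e,t⟩⟩; that is not a function onto ⟨⟨t,⟨e,⟨t,e⟩⟩⟩,⟨t,⟨t,⟨t,⟨t,e⟩⟩⟩⟩⟩, so [plex pell] must be the functor, of type ⟨⟨e,⟨e,t⟩⟩,⟨⟨t,⟨e,⟨t,e⟩⟩⟩,⟨t,⟨t,⟨t,⟨t,e⟩⟩⟩⟩⟩⟩.
[plex pell] must have type ⟨⟨e,⟨e,t⟩⟩,⟨⟨t,⟨e,⟨t,e⟩⟩⟩,⟨t,⟨t,⟨t,⟨t,e⟩⟩⟩⟩⟩⟩. The sister plex has type ⟨e,t⟩; that is not a function onto ⟨⟨e,⟨e,t⟩⟩,⟨⟨t,⟨e,⟨t,e⟩⟩⟩,⟨t,⟨t,⟨t,⟨t,e⟩⟩⟩⟩⟩⟩, so pell must be the functor, of type ⟨⟨e,t⟩,⟨⟨e,⟨e,t⟩⟩,⟨⟨t,⟨e,⟨t,e⟩⟩⟩,⟨t,⟨t,⟨t,⟨t,e⟩⟩⟩⟩⟩⟩⟩.

⟨⟨e,t⟩,⟨⟨e,⟨e,t⟩⟩,⟨⟨t,⟨e,⟨t,e⟩⟩⟩,⟨t,⟨t,⟨t,⟨t,e⟩⟩⟩⟩⟩⟩⟩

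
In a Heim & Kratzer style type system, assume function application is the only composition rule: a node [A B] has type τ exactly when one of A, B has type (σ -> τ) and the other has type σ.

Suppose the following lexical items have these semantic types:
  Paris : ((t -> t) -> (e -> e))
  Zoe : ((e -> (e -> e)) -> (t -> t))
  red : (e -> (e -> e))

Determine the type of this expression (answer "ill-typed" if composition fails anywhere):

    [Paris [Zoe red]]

(e -> e)

[Zoe red] — Zoe of type ((e -> (e -> e)) -> (t -> t)) combines with red of type (e -> (e -> e)): type (t -> t).
[Paris [Zoe red]] — Paris of type ((t -> t) -> (e -> e)) combines with [Zoe red] of type (t -> t): type (e -> e).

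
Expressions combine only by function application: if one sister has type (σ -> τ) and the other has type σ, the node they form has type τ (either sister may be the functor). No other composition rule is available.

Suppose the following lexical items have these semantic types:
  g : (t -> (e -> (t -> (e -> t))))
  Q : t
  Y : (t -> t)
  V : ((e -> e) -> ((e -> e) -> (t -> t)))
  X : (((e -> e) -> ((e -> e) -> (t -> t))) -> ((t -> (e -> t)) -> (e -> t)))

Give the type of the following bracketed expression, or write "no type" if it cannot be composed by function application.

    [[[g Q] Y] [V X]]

[g Q]: g is (t -> (e -> (t -> (e -> t)))), Q is t; result (e -> (t -> (e -> t))).
At [[g Q] Y]: neither (e -> (t -> (e -> t))) nor (t -> t) can take the other as argument; the node is ill-typed.

no type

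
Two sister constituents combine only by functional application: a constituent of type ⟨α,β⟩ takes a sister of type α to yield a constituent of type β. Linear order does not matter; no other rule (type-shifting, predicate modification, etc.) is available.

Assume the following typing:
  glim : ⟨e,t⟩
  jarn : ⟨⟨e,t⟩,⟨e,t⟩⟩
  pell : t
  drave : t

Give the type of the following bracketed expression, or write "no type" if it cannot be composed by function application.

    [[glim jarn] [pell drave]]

[glim jarn]: jarn is ⟨⟨e,t⟩,⟨e,t⟩⟩, glim is ⟨e,t⟩; result ⟨e,t⟩.
[pell drave]: t with t — neither is a function whose domain matches the other; composition fails here.

no type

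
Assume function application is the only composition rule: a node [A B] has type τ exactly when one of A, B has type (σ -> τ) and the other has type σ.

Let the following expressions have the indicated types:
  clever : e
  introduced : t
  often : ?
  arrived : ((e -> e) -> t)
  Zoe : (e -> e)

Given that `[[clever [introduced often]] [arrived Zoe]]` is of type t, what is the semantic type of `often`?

(t -> (e -> (t -> t)))

At [[clever [introduced often]] [arrived Zoe]] (required: t): [arrived Zoe] is t, which is not a function with range t; hence [clever [introduced often]] is the functor — type (t -> t).
At [clever [introduced often]] (required: (t -> t)): clever is e, which is not a function with range (t -> t); hence [introduced often] is the functor — type (e -> (t -> t)).
At [introduced often] (required: (e -> (t -> t))): introduced is t, which is not a function with range (e -> (t -> t)); hence often is the functor — type (t -> (e -> (t -> t))).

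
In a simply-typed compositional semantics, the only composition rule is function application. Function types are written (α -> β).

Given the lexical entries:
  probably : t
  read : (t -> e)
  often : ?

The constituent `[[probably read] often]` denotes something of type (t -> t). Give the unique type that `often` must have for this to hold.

At [[probably read] often] (required: (t -> t)): [probably read] is e, which is not a function with range (t -> t); hence often is the functor — type (e -> (t -> t)).

(e -> (t -> t))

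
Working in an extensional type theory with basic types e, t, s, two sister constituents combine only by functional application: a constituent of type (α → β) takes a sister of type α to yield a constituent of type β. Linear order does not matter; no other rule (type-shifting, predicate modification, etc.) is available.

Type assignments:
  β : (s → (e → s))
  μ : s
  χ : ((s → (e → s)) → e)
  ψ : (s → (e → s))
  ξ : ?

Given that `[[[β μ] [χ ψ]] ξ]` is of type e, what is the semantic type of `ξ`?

For [[[β μ] [χ ψ]] ξ] to have type e with [[β μ] [χ ψ]] of type s, ξ must be the function: ξ : (s → e).

(s → e)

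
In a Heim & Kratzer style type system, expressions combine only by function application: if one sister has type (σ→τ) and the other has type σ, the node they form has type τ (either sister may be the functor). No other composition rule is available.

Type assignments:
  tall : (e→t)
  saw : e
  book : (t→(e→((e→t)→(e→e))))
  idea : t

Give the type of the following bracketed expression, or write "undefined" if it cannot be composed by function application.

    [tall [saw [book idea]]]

(e→e)

[book idea]: functor book : (t→(e→((e→t)→(e→e)))), argument idea : t; result (e→((e→t)→(e→e))).
[saw [book idea]]: functor [book idea] : (e→((e→t)→(e→e))), argument saw : e; result ((e→t)→(e→e)).
[tall [saw [book idea]]]: functor [saw [book idea]] : ((e→t)→(e→e)), argument tall : (e→t); result (e→e).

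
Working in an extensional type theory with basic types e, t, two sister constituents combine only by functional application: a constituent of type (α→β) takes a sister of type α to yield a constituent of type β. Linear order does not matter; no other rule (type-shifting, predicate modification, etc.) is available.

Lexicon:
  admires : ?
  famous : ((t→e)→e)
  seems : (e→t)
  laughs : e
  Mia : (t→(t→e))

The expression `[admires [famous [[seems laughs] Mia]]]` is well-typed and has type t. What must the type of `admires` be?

(e→t)

At [admires [famous [[seems laughs] Mia]]] (required: t): [famous [[seems laughs] Mia]] is e, which is not a function with range t; hence admires is the functor — type (e→t).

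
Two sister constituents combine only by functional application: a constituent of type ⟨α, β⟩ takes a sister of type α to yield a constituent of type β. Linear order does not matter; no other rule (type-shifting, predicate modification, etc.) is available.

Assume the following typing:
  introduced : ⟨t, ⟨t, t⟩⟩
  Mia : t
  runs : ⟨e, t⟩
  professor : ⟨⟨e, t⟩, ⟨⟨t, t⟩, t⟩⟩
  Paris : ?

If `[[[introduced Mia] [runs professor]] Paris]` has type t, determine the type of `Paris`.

⟨t, t⟩

[[[introduced Mia] [runs professor]] Paris] is required to be t. [[introduced Mia] [runs professor]] : t cannot yield t as functor, so Paris : ⟨t, t⟩.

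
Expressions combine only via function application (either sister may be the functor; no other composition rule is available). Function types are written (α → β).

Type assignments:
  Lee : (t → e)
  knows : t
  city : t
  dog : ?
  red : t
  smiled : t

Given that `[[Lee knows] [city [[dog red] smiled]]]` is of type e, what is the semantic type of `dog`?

(t → (t → (t → (e → e))))

For [[Lee knows] [city [[dog red] smiled]]] to have type e with [Lee knows] of type e, [city [[dog red] smiled]] must be the function: [city [[dog red] smiled]] : (e → e).
For [city [[dog red] smiled]] to have type (e → e) with city of type t, [[dog red] smiled] must be the function: [[dog red] smiled] : (t → (e → e)).
For [[dog red] smiled] to have type (t → (e → e)) with smiled of type t, [dog red] must be the function: [dog red] : (t → (t → (e → e))).
For [dog red] to have type (t → (t → (e → e))) with red of type t, dog must be the function: dog : (t → (t → (t → (e → e)))).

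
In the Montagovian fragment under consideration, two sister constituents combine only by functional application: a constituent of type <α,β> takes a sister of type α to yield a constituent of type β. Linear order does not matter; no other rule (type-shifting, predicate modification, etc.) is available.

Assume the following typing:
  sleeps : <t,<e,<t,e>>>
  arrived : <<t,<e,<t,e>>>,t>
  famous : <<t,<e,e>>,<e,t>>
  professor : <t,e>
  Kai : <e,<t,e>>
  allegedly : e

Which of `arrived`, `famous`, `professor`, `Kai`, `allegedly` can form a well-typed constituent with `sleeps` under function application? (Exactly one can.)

arrived — combines: arrived : <<t,<e,<t,e>>>,t> takes sleeps : <t,<e,<t,e>>> as argument, giving t.
famous : <<t,<e,e>>,<e,t>> — does not combine with sleeps.
professor : <t,e> — does not combine with sleeps.
Kai : <e,<t,e>> — does not combine with sleeps.
allegedly : e — does not combine with sleeps.

arrived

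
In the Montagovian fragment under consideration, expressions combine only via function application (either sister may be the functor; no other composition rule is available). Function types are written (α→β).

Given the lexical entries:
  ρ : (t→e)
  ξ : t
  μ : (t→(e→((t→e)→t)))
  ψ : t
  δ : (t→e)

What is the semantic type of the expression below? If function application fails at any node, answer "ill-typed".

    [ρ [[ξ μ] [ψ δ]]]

At [ξ μ], μ : (t→(e→((t→e)→t))) takes ξ : t, giving (e→((t→e)→t)).
At [ψ δ], δ : (t→e) takes ψ : t, giving e.
At [[ξ μ] [ψ δ]], [ξ μ] : (e→((t→e)→t)) takes [ψ δ] : e, giving ((t→e)→t).
At [ρ [[ξ μ] [ψ δ]]], [[ξ μ] [ψ δ]] : ((t→e)→t) takes ρ : (t→e), giving t.

t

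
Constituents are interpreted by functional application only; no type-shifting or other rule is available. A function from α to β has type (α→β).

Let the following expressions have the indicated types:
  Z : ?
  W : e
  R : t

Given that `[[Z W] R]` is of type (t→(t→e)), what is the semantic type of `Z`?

(e→(t→(t→(t→e))))

[[Z W] R] must have type (t→(t→e)). The sister R has type t; that is not a function onto (t→(t→e)), so [Z W] must be the functor, of type (t→(t→(t→e))).
[Z W] must have type (t→(t→(t→e))). The sister W has type e; that is not a function onto (t→(t→(t→e))), so Z must be the functor, of type (e→(t→(t→(t→e)))).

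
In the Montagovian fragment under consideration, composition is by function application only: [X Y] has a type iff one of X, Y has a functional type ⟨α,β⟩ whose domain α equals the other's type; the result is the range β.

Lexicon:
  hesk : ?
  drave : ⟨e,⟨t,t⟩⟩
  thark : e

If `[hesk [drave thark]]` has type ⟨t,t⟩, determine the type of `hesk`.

[hesk [drave thark]] must have type ⟨t,t⟩. The sister [drave thark] has type ⟨t,t⟩; that is not a function onto ⟨t,t⟩, so hesk must be the functor, of type ⟨⟨t,t⟩,⟨t,t⟩⟩.

⟨⟨t,t⟩,⟨t,t⟩⟩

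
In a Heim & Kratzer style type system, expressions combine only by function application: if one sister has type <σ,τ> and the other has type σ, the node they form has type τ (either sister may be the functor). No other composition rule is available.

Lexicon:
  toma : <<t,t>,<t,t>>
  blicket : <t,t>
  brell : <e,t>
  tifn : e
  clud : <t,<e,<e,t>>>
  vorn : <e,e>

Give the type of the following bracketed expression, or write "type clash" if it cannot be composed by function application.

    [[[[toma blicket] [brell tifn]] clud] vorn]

type clash

[toma blicket]: toma is <<t,t>,<t,t>>, blicket is <t,t>; result <t,t>.
[brell tifn]: brell is <e,t>, tifn is e; result t.
[[toma blicket] [brell tifn]]: [toma blicket] is <t,t>, [brell tifn] is t; result t.
[[[toma blicket] [brell tifn]] clud]: clud is <t,<e,<e,t>>>, [[toma blicket] [brell tifn]] is t; result <e,<e,t>>.
At [[[[toma blicket] [brell tifn]] clud] vorn]: neither <e,<e,t>> nor <e,e> can take the other as argument; the node is ill-typed.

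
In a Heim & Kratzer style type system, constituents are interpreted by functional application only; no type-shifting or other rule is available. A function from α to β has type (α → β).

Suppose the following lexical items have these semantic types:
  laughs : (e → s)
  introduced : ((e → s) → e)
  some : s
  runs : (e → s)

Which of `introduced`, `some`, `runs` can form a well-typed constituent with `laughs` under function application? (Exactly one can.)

introduced

introduced — combines: introduced : ((e → s) → e) takes laughs : (e → s) as argument, giving e.
some : s — neither side's domain matches the other.
runs : (e → s) — neither side's domain matches the other.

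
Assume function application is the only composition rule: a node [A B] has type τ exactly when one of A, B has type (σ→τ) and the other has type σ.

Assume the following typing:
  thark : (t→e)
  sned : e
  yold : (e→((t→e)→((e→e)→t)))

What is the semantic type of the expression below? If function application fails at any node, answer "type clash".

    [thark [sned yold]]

[sned yold]: functor yold : (e→((t→e)→((e→e)→t))), argument sned : e; result ((t→e)→((e→e)→t)).
[thark [sned yold]]: functor [sned yold] : ((t→e)→((e→e)→t)), argument thark : (t→e); result ((e→e)→t).

((e→e)→t)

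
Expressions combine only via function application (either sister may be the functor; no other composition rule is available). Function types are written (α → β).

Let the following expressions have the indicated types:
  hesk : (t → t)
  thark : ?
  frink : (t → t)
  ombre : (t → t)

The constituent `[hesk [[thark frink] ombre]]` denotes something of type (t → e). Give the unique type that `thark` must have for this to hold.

((t → t) → ((t → t) → ((t → t) → (t → e))))

For [hesk [[thark frink] ombre]] to have type (t → e) with hesk of type (t → t), [[thark frink] ombre] must be the function: [[thark frink] ombre] : ((t → t) → (t → e)).
For [[thark frink] ombre] to have type ((t → t) → (t → e)) with ombre of type (t → t), [thark frink] must be the function: [thark frink] : ((t → t) → ((t → t) → (t → e))).
For [thark frink] to have type ((t → t) → ((t → t) → (t → e))) with frink of type (t → t), thark must be the function: thark : ((t → t) → ((t → t) → ((t → t) → (t → e)))).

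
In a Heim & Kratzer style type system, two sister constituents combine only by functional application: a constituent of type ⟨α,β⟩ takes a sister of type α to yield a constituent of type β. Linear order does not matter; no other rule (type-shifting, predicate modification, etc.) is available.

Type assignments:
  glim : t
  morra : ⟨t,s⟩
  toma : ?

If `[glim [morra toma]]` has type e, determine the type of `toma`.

⟨⟨t,s⟩,⟨t,e⟩⟩

[glim [morra toma]] is required to be e. glim : t cannot yield e as functor, so [morra toma] : ⟨t,e⟩.
[morra toma] is required to be ⟨t,e⟩. morra : ⟨t,s⟩ cannot yield ⟨t,e⟩ as functor, so toma : ⟨⟨t,s⟩,⟨t,e⟩⟩.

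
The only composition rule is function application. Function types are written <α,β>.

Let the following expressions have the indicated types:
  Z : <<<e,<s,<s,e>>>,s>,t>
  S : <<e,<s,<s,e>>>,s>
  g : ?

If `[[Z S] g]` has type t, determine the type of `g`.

[[Z S] g] must have type t. The sister [Z S] has type t; that is not a function onto t, so g must be the functor, of type <t,t>.

<t,t>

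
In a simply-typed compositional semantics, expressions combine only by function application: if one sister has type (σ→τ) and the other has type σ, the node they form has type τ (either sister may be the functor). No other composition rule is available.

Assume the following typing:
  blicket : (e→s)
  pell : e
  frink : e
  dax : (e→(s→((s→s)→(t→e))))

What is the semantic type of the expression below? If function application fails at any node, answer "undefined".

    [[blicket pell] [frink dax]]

[blicket pell]: blicket is (e→s), pell is e; result s.
[frink dax]: dax is (e→(s→((s→s)→(t→e)))), frink is e; result (s→((s→s)→(t→e))).
[[blicket pell] [frink dax]]: [frink dax] is (s→((s→s)→(t→e))), [blicket pell] is s; result ((s→s)→(t→e)).

((s→s)→(t→e))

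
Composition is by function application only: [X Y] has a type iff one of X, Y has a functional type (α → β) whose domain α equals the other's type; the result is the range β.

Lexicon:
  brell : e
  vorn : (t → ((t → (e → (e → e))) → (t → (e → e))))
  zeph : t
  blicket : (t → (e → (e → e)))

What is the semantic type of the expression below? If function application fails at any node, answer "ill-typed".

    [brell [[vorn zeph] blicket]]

[vorn zeph]: functor vorn : (t → ((t → (e → (e → e))) → (t → (e → e)))), argument zeph : t; result ((t → (e → (e → e))) → (t → (e → e))).
[[vorn zeph] blicket]: functor [vorn zeph] : ((t → (e → (e → e))) → (t → (e → e))), argument blicket : (t → (e → (e → e))); result (t → (e → e)).
[brell [[vorn zeph] blicket]]: e with (t → (e → e)) — neither is a function whose domain matches the other; composition fails here.

ill-typed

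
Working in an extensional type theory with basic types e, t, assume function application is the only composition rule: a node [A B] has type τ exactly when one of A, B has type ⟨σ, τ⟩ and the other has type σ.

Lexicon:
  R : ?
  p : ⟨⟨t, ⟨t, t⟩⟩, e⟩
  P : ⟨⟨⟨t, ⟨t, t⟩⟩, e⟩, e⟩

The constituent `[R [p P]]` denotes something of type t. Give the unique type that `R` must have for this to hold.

⟨e, t⟩

[R [p P]] is required to be t. [p P] : e cannot yield t as functor, so R : ⟨e, t⟩.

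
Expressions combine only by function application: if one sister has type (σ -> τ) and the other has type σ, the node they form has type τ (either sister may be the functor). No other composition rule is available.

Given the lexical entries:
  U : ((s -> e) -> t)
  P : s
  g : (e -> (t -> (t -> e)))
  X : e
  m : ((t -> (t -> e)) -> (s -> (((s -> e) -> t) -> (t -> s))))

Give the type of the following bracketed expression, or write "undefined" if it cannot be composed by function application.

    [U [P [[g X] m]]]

[g X]: functor g : (e -> (t -> (t -> e))), argument X : e; result (t -> (t -> e)).
[[g X] m]: functor m : ((t -> (t -> e)) -> (s -> (((s -> e) -> t) -> (t -> s)))), argument [g X] : (t -> (t -> e)); result (s -> (((s -> e) -> t) -> (t -> s))).
[P [[g X] m]]: functor [[g X] m] : (s -> (((s -> e) -> t) -> (t -> s))), argument P : s; result (((s -> e) -> t) -> (t -> s)).
[U [P [[g X] m]]]: functor [P [[g X] m]] : (((s -> e) -> t) -> (t -> s)), argument U : ((s -> e) -> t); result (t -> s).

(t -> s)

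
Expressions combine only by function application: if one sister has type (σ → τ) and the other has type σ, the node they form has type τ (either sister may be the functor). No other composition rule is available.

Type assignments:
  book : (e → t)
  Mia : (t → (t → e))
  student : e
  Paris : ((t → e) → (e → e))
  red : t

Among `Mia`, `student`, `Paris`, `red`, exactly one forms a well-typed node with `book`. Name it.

student

Mia : (t → (t → e)) — neither side's domain matches the other.
student — combines: book : (e → t) takes student : e as argument, giving t.
Paris : ((t → e) → (e → e)) — neither side's domain matches the other.
red : t — neither side's domain matches the other.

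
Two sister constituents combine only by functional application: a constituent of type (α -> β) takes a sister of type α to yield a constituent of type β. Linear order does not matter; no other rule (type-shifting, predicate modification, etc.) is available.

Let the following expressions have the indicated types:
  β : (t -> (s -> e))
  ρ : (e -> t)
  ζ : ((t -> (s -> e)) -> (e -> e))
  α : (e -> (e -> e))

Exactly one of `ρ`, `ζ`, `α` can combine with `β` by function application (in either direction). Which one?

ρ : (e -> t) — β needs t; ρ needs e; neither fits.
ζ — combines: ζ : ((t -> (s -> e)) -> (e -> e)) takes β : (t -> (s -> e)) as argument, giving (e -> e).
α : (e -> (e -> e)) — β needs t; α needs e; neither fits.

ζ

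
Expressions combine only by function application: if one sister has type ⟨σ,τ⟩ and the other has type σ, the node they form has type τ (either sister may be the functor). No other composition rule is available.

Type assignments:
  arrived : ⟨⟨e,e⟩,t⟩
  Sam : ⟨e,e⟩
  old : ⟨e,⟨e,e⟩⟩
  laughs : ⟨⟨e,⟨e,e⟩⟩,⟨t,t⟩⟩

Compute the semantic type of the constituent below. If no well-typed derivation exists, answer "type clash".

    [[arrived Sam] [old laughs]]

At [arrived Sam], arrived : ⟨⟨e,e⟩,t⟩ takes Sam : ⟨e,e⟩, giving t.
At [old laughs], laughs : ⟨⟨e,⟨e,e⟩⟩,⟨t,t⟩⟩ takes old : ⟨e,⟨e,e⟩⟩, giving ⟨t,t⟩.
At [[arrived Sam] [old laughs]], [old laughs] : ⟨t,t⟩ takes [arrived Sam] : t, giving t.

t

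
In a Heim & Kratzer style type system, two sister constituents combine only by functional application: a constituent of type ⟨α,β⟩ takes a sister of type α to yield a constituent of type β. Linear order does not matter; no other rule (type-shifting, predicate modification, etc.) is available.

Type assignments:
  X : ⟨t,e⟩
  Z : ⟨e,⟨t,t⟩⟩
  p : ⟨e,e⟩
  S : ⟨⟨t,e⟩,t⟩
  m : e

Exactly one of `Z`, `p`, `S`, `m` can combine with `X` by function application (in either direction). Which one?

Z : ⟨e,⟨t,t⟩⟩ — X needs t; Z needs e; neither fits.
p : ⟨e,e⟩ — X needs t; p needs e; neither fits.
S — combines: S : ⟨⟨t,e⟩,t⟩ takes X : ⟨t,e⟩ as argument, giving t.
m : e — X needs t; m needs nothing (atomic); neither fits.

S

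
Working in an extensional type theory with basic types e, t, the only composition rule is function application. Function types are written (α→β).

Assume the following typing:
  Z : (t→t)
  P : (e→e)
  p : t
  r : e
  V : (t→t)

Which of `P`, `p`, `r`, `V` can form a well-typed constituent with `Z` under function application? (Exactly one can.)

p

P : (e→e) — Z needs t; P needs e; neither fits.
p — combines: Z : (t→t) takes p : t as argument, giving t.
r : e — Z needs t; r needs nothing (atomic); neither fits.
V : (t→t) — Z needs t; V needs t; neither fits.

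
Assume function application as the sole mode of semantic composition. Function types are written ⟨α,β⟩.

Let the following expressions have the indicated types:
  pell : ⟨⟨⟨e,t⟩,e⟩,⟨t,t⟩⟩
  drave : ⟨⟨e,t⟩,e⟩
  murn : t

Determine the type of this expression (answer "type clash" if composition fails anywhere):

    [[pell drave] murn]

[pell drave]: pell is ⟨⟨⟨e,t⟩,e⟩,⟨t,t⟩⟩, drave is ⟨⟨e,t⟩,e⟩; result ⟨t,t⟩.
[[pell drave] murn]: [pell drave] is ⟨t,t⟩, murn is t; result t.

t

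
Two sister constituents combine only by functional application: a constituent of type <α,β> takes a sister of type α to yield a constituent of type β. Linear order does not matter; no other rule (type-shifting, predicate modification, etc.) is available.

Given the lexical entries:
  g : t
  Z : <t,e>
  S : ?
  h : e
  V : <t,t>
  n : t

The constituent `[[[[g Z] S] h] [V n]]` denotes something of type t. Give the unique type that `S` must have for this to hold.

<e,<e,<t,t>>>

At [[[[g Z] S] h] [V n]] (required: t): [V n] is t, which is not a function with range t; hence [[[g Z] S] h] is the functor — type <t,t>.
At [[[g Z] S] h] (required: <t,t>): h is e, which is not a function with range <t,t>; hence [[g Z] S] is the functor — type <e,<t,t>>.
At [[g Z] S] (required: <e,<t,t>>): [g Z] is e, which is not a function with range <e,<t,t>>; hence S is the functor — type <e,<e,<t,t>>>.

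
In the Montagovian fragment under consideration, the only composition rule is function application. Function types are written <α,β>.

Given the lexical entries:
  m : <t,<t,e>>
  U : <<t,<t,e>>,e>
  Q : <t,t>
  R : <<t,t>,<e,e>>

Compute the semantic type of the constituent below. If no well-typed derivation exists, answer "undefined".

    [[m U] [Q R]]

e

At [m U], U : <<t,<t,e>>,e> takes m : <t,<t,e>>, giving e.
At [Q R], R : <<t,t>,<e,e>> takes Q : <t,t>, giving <e,e>.
At [[m U] [Q R]], [Q R] : <e,e> takes [m U] : e, giving e.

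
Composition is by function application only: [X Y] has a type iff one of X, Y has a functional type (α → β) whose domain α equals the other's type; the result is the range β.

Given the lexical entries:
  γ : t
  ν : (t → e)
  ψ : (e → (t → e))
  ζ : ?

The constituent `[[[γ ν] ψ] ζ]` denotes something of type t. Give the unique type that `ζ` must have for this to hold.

For [[[γ ν] ψ] ζ] to have type t with [[γ ν] ψ] of type (t → e), ζ must be the function: ζ : ((t → e) → t).

((t → e) → t)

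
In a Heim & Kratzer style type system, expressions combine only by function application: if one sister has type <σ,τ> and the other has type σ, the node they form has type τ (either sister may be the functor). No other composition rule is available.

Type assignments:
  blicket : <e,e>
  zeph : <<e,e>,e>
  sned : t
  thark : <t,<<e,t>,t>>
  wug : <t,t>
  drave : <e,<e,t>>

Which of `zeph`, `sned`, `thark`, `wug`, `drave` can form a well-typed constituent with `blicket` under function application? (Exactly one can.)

zeph

zeph — combines: zeph : <<e,e>,e> takes blicket : <e,e> as argument, giving e.
sned : t — no; blicket wants e, and sned wants nothing (atomic).
thark : <t,<<e,t>,t>> — no; blicket wants e, and thark wants t.
wug : <t,t> — no; blicket wants e, and wug wants t.
drave : <e,<e,t>> — no; blicket wants e, and drave wants e.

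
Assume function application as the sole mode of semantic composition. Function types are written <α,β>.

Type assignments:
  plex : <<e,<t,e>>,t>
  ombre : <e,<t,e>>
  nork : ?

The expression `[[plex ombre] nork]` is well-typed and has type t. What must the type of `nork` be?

<t,t>

[[plex ombre] nork] is required to be t. [plex ombre] : t cannot yield t as functor, so nork : <t,t>.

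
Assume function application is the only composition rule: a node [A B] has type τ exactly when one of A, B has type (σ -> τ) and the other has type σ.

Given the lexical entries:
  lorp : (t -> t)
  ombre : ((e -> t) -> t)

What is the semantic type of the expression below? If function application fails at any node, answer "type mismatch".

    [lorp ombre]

[lorp ombre]: (t -> t) and ((e -> t) -> t) cannot combine by function application — type clash.

type mismatch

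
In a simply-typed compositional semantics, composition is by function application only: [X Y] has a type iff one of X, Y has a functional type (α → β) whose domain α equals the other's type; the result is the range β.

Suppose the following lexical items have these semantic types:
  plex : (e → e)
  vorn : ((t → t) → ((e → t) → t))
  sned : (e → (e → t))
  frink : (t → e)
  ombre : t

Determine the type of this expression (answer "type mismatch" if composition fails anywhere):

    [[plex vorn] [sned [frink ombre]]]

[plex vorn]: (e → e) with ((t → t) → ((e → t) → t)) — neither is a function whose domain matches the other; composition fails here.

type mismatch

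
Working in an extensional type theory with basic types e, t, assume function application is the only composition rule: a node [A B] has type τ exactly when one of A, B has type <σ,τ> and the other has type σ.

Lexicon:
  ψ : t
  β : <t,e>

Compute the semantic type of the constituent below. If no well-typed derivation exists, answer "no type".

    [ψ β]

[ψ β]: β is <t,e>, ψ is t; result e.

e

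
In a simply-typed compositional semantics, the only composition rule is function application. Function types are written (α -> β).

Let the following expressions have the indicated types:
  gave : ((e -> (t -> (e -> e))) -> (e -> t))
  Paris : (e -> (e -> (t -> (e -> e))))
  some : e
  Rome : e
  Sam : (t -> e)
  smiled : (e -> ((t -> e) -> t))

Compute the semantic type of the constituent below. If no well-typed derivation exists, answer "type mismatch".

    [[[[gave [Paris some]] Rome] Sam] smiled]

((t -> e) -> t)

At [Paris some], Paris : (e -> (e -> (t -> (e -> e)))) takes some : e, giving (e -> (t -> (e -> e))).
At [gave [Paris some]], gave : ((e -> (t -> (e -> e))) -> (e -> t)) takes [Paris some] : (e -> (t -> (e -> e))), giving (e -> t).
At [[gave [Paris some]] Rome], [gave [Paris some]] : (e -> t) takes Rome : e, giving t.
At [[[gave [Paris some]] Rome] Sam], Sam : (t -> e) takes [[gave [Paris some]] Rome] : t, giving e.
At [[[[gave [Paris some]] Rome] Sam] smiled], smiled : (e -> ((t -> e) -> t)) takes [[[gave [Paris some]] Rome] Sam] : e, giving ((t -> e) -> t).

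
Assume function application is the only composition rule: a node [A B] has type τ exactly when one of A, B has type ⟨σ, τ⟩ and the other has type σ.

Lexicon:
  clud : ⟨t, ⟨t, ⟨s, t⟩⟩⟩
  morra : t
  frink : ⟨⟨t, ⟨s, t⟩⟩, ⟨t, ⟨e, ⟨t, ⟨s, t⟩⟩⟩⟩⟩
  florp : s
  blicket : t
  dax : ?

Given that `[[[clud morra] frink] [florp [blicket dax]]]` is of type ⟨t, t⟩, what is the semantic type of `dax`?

⟨t, ⟨s, ⟨⟨t, ⟨e, ⟨t, ⟨s, t⟩⟩⟩⟩, ⟨t, t⟩⟩⟩⟩

At [[[clud morra] frink] [florp [blicket dax]]] (required: ⟨t, t⟩): [[clud morra] frink] is ⟨t, ⟨e, ⟨t, ⟨s, t⟩⟩⟩⟩, which is not a function with range ⟨t, t⟩; hence [florp [blicket dax]] is the functor — type ⟨⟨t, ⟨e, ⟨t, ⟨s, t⟩⟩⟩⟩, ⟨t, t⟩⟩.
At [florp [blicket dax]] (required: ⟨⟨t, ⟨e, ⟨t, ⟨s, t⟩⟩⟩⟩, ⟨t, t⟩⟩): florp is s, which is not a function with range ⟨⟨t, ⟨e, ⟨t, ⟨s, t⟩⟩⟩⟩, ⟨t, t⟩⟩; hence [blicket dax] is the functor — type ⟨s, ⟨⟨t, ⟨e, ⟨t, ⟨s, t⟩⟩⟩⟩, ⟨t, t⟩⟩⟩.
At [blicket dax] (required: ⟨s, ⟨⟨t, ⟨e, ⟨t, ⟨s, t⟩⟩⟩⟩, ⟨t, t⟩⟩⟩): blicket is t, which is not a function with range ⟨s, ⟨⟨t, ⟨e, ⟨t, ⟨s, t⟩⟩⟩⟩, ⟨t, t⟩⟩⟩; hence dax is the functor — type ⟨t, ⟨s, ⟨⟨t, ⟨e, ⟨t, ⟨s, t⟩⟩⟩⟩, ⟨t, t⟩⟩⟩⟩.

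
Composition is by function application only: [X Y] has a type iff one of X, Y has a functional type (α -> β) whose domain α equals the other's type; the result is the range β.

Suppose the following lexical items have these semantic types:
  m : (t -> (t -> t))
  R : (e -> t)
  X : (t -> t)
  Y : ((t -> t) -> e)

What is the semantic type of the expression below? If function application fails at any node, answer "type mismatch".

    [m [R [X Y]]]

(t -> t)

[X Y]: functor Y : ((t -> t) -> e), argument X : (t -> t); result e.
[R [X Y]]: functor R : (e -> t), argument [X Y] : e; result t.
[m [R [X Y]]]: functor m : (t -> (t -> t)), argument [R [X Y]] : t; result (t -> t).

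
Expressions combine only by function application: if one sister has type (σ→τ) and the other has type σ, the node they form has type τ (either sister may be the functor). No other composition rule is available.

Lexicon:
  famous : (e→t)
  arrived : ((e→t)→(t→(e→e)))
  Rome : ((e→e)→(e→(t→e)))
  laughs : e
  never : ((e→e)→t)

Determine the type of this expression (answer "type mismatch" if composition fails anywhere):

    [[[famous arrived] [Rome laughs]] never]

[famous arrived]: arrived is ((e→t)→(t→(e→e))), famous is (e→t); result (t→(e→e)).
[Rome laughs]: ((e→e)→(e→(t→e))) and e cannot combine by function application — type clash.

type mismatch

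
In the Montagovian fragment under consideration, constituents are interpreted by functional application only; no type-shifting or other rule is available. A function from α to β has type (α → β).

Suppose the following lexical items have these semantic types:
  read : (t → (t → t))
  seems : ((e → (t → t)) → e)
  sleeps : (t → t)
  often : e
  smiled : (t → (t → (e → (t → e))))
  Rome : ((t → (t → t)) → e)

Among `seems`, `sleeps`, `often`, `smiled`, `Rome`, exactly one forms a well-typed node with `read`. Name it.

seems : ((e → (t → t)) → e) — does not combine with read.
sleeps : (t → t) — does not combine with read.
often : e — does not combine with read.
smiled : (t → (t → (e → (t → e)))) — does not combine with read.
Rome — combines: Rome : ((t → (t → t)) → e) takes read : (t → (t → t)) as argument, giving e.

Rome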